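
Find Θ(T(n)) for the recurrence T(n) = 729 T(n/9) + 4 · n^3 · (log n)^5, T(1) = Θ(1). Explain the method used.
T(n) = Θ(n^3 · (log n)^6)

Here log_9 729 = 3 and f(n) = 4 · n^3 · (log n)^5 = Θ(n^(log_9 729) · (log n)^5). This is the extended Case 2 of the master theorem (f matches the critical exponent up to log factors), giving T(n) = Θ(n^(log_9 729) · (log n)^(5+1)) = Θ(n^3 · (log n)^6).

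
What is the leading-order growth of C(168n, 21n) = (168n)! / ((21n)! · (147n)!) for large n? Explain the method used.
C(168n, 21n) ~ (16777216/823543)^(21n) · sqrt(4/(7π·21n))

Write N = 21n. Apply Stirling to each factorial:
  (8N)! ~ sqrt(2π·8N) · (8N/e)^(8N),
  N! ~ sqrt(2π N) · (N/e)^N,
  (7N)! ~ sqrt(2π·7N) · (7N/e)^(7N).
The exponential factors combine to (8N)^(8N) / (N^N · (7N)^(7N)) = 8^(8N)/7^(7N) = (8^8/7^7)^N = (16777216/823543)^N.
The square-root prefactors combine to sqrt(2π·8N) / (sqrt(2π N)·sqrt(2π·7N)) = sqrt(8 / (2π·7·N)) = sqrt(4/(7π·21n)).
Substituting N = 21n: C(168n, 21n) ~ (16777216/823543)^(21n) · sqrt(4/(7π·21n)).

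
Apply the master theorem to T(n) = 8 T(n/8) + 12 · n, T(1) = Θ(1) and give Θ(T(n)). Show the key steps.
T(n) = Θ(n log n)

log_8 8 = 1, and f(n) = 12 · n = Θ(n^(log_8 8)). This is Case 2 of the master theorem: T(n) = Θ(f(n) · log n) = Θ(n log n).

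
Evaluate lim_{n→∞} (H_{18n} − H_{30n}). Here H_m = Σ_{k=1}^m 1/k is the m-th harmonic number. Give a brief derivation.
lim = ln(18/30) = ln(3/5)

Euler-Maclaurin gives H_m = ln m + γ + 1/(2m) + O(1/m^2). The γ and O(1/m) terms cancel in the difference:
  H_{18n} − H_{30n} = ln(18n) − ln(30n) + O(1/n) = ln(18/30) + O(1/n).
Hence the limit is ln(18/30) = ln(3/5).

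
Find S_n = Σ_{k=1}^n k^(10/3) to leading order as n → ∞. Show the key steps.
S_n ~ (3/13) · n^(13/3)

Integral comparison: Σ_{k=1}^n k^(10/3) = ∫_0^n x^(10/3) dx + O(n^(10/3)). The integral is n^(1 + 10/3) / (1 + 10/3) = n^((10+3)/3) / ((10+3)/3) = (3/13) · n^(13/3).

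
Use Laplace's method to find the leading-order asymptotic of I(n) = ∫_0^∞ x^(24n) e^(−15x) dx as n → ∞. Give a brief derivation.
I(n) ~ (sqrt(2π·24n) / 15) · (24n/(15e))^(24n)

Write the integrand as exp(24n ln x − 15x) and set f(x) = 24n ln x − 15x. Then f'(x) = 24n/x − 15 = 0 at x* = 24n/15, and f''(x*) = −24n/x*^2 = −15^2/(24n). Laplace's method (interior maximum) gives
  I(n) ~ e^(f(x*)) · sqrt(2π / |f''(x*)|)
        = exp(24n ln(24n/15) − 24n) · sqrt(2π · 24n / 15^2)
        = (24n/15)^(24n) e^(−24n) · sqrt(2π·24n) / 15
        = (sqrt(2π·24n) / 15) · (24n/(15e))^(24n).
This matches Γ(24n+1)/15^(24n+1) with Stirling applied to Γ.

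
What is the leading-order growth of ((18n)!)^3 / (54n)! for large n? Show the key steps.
((18n)!)^3/(54n)! ~ ((2π·18n)^(2/2) / sqrt(3)) · 3^(−3·18n)  →  0

Write N = 18n. Stirling: N! ~ sqrt(2π N)(N/e)^N and (3N)! ~ sqrt(2π·3N)·(3N/e)^(3N).
  (N!)^3/(3N)! ~ (2π N)^(3/2) (N/e)^(3N) / [sqrt(2π·3N) (3N/e)^(3N)]
     = (2π N)^(3/2) / sqrt(2π·3N) · (N/(3N))^(3N)
     = (2π N)^((3−1)/2) / sqrt(3) · 3^(−3N).
Since 3^3 > 1, the factor 3^(−3N) decays exponentially, so the ratio → 0. Substituting N = 18n gives the stated form.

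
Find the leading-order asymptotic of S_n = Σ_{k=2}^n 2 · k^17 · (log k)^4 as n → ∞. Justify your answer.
S_n ~ n^18 · (log n)^4 / 9

By integral comparison, S_n = ∫_1^n 2 · x^17 · (log x)^4 dx + O(n^17 · (log n)^4). For the integral, the leading term of ∫_1^n x^17 (log x)^4 dx is n^18/18 · (log n)^4 (by repeated integration by parts; each step lowers the log-exponent and produces a relatively O(1/log n) correction). Hence S_n ~ n^18 · (log n)^4 / 9.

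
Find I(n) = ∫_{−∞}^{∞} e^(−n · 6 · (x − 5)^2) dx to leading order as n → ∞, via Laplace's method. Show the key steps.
I(n) = sqrt(π/(6n))

Here φ(x) = 6 · (x − 5)^2 has its unique minimum at x* = 5 with φ(x*) = 0 and φ''(x*) = 12. Laplace's method gives
  I(n) ~ e^(−n φ(x*)) · sqrt(2π / (n · φ''(x*))) = sqrt(2π / (12n)) = sqrt(π/(6n)).
This is exact: substituting u = (x − 5)·sqrt(6n) gives I(n) = (1/sqrt(6n)) ∫_{−∞}^{∞} e^(−u^2) du = sqrt(π/(6n)).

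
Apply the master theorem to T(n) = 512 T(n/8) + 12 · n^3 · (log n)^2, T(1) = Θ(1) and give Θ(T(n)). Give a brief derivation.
T(n) = Θ(n^3 · (log n)^3)

Here log_8 512 = 3 and f(n) = 12 · n^3 · (log n)^2 = Θ(n^(log_8 512) · (log n)^2). This is the extended Case 2 of the master theorem (f matches the critical exponent up to log factors), giving T(n) = Θ(n^(log_8 512) · (log n)^(2+1)) = Θ(n^3 · (log n)^3).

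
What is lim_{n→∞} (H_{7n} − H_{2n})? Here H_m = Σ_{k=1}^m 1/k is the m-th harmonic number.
lim = ln(7/2)

Euler-Maclaurin gives H_m = ln m + γ + 1/(2m) + O(1/m^2). The γ and O(1/m) terms cancel in the difference:
  H_{7n} − H_{2n} = ln(7n) − ln(2n) + O(1/n) = ln(7/2) + O(1/n).
Hence the limit is ln(7/2).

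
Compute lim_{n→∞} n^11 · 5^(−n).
lim = 0

Exponentials with base > 1 dominate every fixed polynomial: for any fixed c, n^c / 5^n → 0 as n → ∞ (e.g. by the ratio test, or by writing 5^n = e^(n ln 5) and noting e^(n ln 5) / n^c → ∞). Hence n^11 · 5^(−n) = n^11 / 5^n → 0.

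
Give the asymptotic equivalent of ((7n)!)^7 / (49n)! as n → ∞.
((7n)!)^7/(49n)! ~ ((2π·7n)^(6/2) / sqrt(7)) · 7^(−7·7n)  →  0

Write N = 7n. Stirling: N! ~ sqrt(2π N)(N/e)^N and (7N)! ~ sqrt(2π·7N)·(7N/e)^(7N).
  (N!)^7/(7N)! ~ (2π N)^(7/2) (N/e)^(7N) / [sqrt(2π·7N) (7N/e)^(7N)]
     = (2π N)^(7/2) / sqrt(2π·7N) · (N/(7N))^(7N)
     = (2π N)^((7−1)/2) / sqrt(7) · 7^(−7N).
Since 7^7 > 1, the factor 7^(−7N) decays exponentially, so the ratio → 0. Substituting N = 7n gives the stated form.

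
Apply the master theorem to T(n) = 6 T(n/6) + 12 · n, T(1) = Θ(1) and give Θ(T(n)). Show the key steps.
T(n) = Θ(n log n)

log_6 6 = 1, and f(n) = 12 · n = Θ(n^(log_6 6)). This is Case 2 of the master theorem: T(n) = Θ(f(n) · log n) = Θ(n log n).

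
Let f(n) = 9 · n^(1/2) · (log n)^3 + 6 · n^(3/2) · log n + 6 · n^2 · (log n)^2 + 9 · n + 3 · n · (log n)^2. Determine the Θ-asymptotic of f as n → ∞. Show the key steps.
f(n) ∈ Θ(n^2 · (log n)^2)

Compare the terms by growth order. For large n, n^a · (log n)^b dominates n^a' · (log n)^b' iff a > a', or (a = a' and b > b'). Ranking the 5 terms shows the dominant one is 6 · n^2 · (log n)^2. Hence f(n) ∈ Θ(n^2 · (log n)^2).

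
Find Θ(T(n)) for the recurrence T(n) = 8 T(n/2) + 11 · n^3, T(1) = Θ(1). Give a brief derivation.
T(n) = Θ(n^3 log n)

log_2 8 = 3, and f(n) = 11 · n^3 = Θ(n^(log_2 8)). This is Case 2 of the master theorem: T(n) = Θ(f(n) · log n) = Θ(n^3 log n).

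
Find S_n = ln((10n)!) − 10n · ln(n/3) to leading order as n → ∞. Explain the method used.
S_n ~ 10n · (ln 30 − 1) + O(ln n)

Stirling: ln((10n)!) = 10n ln(10n) − 10n + O(ln n).
  S_n = 10n ln(10n) − 10n − 10n ln(n/3) + O(ln n)
      = 10n ln(10n) − 10n ln n + 10n ln 3 − 10n + O(ln n)
      = 10n ln 10 + 10n ln 3 − 10n + O(ln n)
      = 10n (ln 30 − 1) + O(ln n).
Numerically ln(30) − 1 ≈ 2.4012.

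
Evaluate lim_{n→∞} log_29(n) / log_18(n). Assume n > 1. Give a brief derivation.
lim = ln(18) / ln(29) = log_29(18)

Change of base: log_29(n) = ln n / ln 29 and log_18(n) = ln n / ln 18. The ratio is (ln n / ln 29) · (ln 18 / ln n) = ln 18 / ln 29, a constant independent of n. So the limit is ln 18 / ln 29 = log_29(18).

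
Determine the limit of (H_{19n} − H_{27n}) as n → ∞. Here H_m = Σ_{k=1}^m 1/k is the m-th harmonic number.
lim = ln(19/27)

Euler-Maclaurin gives H_m = ln m + γ + 1/(2m) + O(1/m^2). The γ and O(1/m) terms cancel in the difference:
  H_{19n} − H_{27n} = ln(19n) − ln(27n) + O(1/n) = ln(19/27) + O(1/n).
Hence the limit is ln(19/27).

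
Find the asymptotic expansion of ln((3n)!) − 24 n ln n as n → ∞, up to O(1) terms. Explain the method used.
ln((3n)!) − 24 n ln n = −21 n ln n + 3(ln 3 − 1) n + (1/2) ln(2π·3n) + O(1/n)

Stirling: ln((3n)!) = 3n ln(3n) − 3n + (1/2) ln(2π·3n) + O(1/n).
Expand 3n ln(3n) = 3n (ln n + ln 3) = 3n ln n + 3n ln 3.
Subtract 24n ln n: leading term is (3 − 24) n ln n = −21 n ln n. The next term is 3n ln 3 − 3n = 3(ln 3 − 1) n. Then the (1/2) ln(2π·3n) correction.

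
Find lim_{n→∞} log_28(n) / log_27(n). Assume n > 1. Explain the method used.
lim = ln(27) / ln(28) = log_28(27)

Change of base: log_28(n) = ln n / ln 28 and log_27(n) = ln n / ln 27. The ratio is (ln n / ln 28) · (ln 27 / ln n) = ln 27 / ln 28, a constant independent of n. So the limit is ln 27 / ln 28 = log_28(27).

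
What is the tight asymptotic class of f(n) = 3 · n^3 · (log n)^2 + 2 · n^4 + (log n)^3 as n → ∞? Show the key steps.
f(n) ∈ Θ(n^4)

Compare the terms by growth order. For large n, n^a · (log n)^b dominates n^a' · (log n)^b' iff a > a', or (a = a' and b > b'). Ranking the 3 terms shows the dominant one is 2 · n^4. Hence f(n) ∈ Θ(n^4).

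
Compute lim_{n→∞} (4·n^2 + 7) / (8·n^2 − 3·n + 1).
lim = 4/8 = 1/2

For large n the leading n^2 terms dominate both numerator and denominator. Dividing top and bottom by n^2, every other term tends to 0, leaving 4/8 = 1/2.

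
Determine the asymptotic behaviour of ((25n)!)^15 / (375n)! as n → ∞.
((25n)!)^15/(375n)! ~ ((2π·25n)^(14/2) / sqrt(15)) · 15^(−15·25n)  →  0

Write N = 25n. Stirling: N! ~ sqrt(2π N)(N/e)^N and (15N)! ~ sqrt(2π·15N)·(15N/e)^(15N).
  (N!)^15/(15N)! ~ (2π N)^(15/2) (N/e)^(15N) / [sqrt(2π·15N) (15N/e)^(15N)]
     = (2π N)^(15/2) / sqrt(2π·15N) · (N/(15N))^(15N)
     = (2π N)^((15−1)/2) / sqrt(15) · 15^(−15N).
Since 15^15 > 1, the factor 15^(−15N) decays exponentially, so the ratio → 0. Substituting N = 25n gives the stated form.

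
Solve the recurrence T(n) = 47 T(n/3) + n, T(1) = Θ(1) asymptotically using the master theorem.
T(n) = Θ(n^(log_3 47))

Master theorem: compare f(n) = n to n^(log_3 47) where log_3 47 ≈ 3.505. Since 1 < log_3 47, we have f(n) = O(n^(log_3 47 − ε)) for some ε > 0 — Case 1. Hence T(n) = Θ(n^(log_3 47)).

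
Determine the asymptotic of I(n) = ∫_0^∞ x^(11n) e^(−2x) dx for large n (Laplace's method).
I(n) ~ (sqrt(2π·11n) / 2) · (11n/(2e))^(11n)

Write the integrand as exp(11n ln x − 2x) and set f(x) = 11n ln x − 2x. Then f'(x) = 11n/x − 2 = 0 at x* = 11n/2, and f''(x*) = −11n/x*^2 = −2^2/(11n). Laplace's method (interior maximum) gives
  I(n) ~ e^(f(x*)) · sqrt(2π / |f''(x*)|)
        = exp(11n ln(11n/2) − 11n) · sqrt(2π · 11n / 2^2)
        = (11n/2)^(11n) e^(−11n) · sqrt(2π·11n) / 2
        = (sqrt(2π·11n) / 2) · (11n/(2e))^(11n).
This matches Γ(11n+1)/2^(11n+1) with Stirling applied to Γ.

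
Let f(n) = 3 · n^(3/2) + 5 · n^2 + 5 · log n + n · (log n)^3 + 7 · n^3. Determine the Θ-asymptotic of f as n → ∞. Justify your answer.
f(n) ∈ Θ(n^3)

Compare the terms by growth order. For large n, n^a · (log n)^b dominates n^a' · (log n)^b' iff a > a', or (a = a' and b > b'). Ranking the 5 terms shows the dominant one is 7 · n^3. Hence f(n) ∈ Θ(n^3).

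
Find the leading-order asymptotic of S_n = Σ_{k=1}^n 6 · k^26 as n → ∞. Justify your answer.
S_n ~ 2 · n^27 / 9

By integral comparison (Euler-Maclaurin), Σ_{k=1}^n 6 · k^26 = 6 · ∫_0^n x^26 dx + O(n^26) = 6 · n^27/27 = 2 · n^27 / 9 + O(n^26). (Equivalently, Faulhaber's formula gives the same leading term.)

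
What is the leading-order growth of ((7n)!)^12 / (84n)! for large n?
((7n)!)^12/(84n)! ~ ((2π·7n)^(11/2) / sqrt(12)) · 12^(−12·7n)  →  0

Write N = 7n. Stirling: N! ~ sqrt(2π N)(N/e)^N and (12N)! ~ sqrt(2π·12N)·(12N/e)^(12N).
  (N!)^12/(12N)! ~ (2π N)^(12/2) (N/e)^(12N) / [sqrt(2π·12N) (12N/e)^(12N)]
     = (2π N)^(12/2) / sqrt(2π·12N) · (N/(12N))^(12N)
     = (2π N)^((12−1)/2) / sqrt(12) · 12^(−12N).
Since 12^12 > 1, the factor 12^(−12N) decays exponentially, so the ratio → 0. Substituting N = 7n gives the stated form.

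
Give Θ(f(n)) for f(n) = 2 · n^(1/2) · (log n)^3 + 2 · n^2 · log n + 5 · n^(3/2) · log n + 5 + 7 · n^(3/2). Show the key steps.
f(n) ∈ Θ(n^2 · log n)

Compare the terms by growth order. For large n, n^a · (log n)^b dominates n^a' · (log n)^b' iff a > a', or (a = a' and b > b'). Ranking the 5 terms shows the dominant one is 2 · n^2 · log n. Hence f(n) ∈ Θ(n^2 · log n).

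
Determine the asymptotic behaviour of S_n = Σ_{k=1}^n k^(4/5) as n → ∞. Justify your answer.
S_n ~ (5/9) · n^(9/5)

Integral comparison: Σ_{k=1}^n k^(4/5) = ∫_0^n x^(4/5) dx + O(n^(4/5)). The integral is n^(1 + 4/5) / (1 + 4/5) = n^((4+5)/5) / ((4+5)/5) = (5/9) · n^(9/5).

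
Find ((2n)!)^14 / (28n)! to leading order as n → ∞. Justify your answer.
((2n)!)^14/(28n)! ~ ((2π·2n)^(13/2) / sqrt(14)) · 14^(−14·2n)  →  0

Write N = 2n. Stirling: N! ~ sqrt(2π N)(N/e)^N and (14N)! ~ sqrt(2π·14N)·(14N/e)^(14N).
  (N!)^14/(14N)! ~ (2π N)^(14/2) (N/e)^(14N) / [sqrt(2π·14N) (14N/e)^(14N)]
     = (2π N)^(14/2) / sqrt(2π·14N) · (N/(14N))^(14N)
     = (2π N)^((14−1)/2) / sqrt(14) · 14^(−14N).
Since 14^14 > 1, the factor 14^(−14N) decays exponentially, so the ratio → 0. Substituting N = 2n gives the stated form.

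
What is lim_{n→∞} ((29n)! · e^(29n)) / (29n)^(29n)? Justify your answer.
lim = ∞

Stirling: (29n)! ~ sqrt(2π·29n) · (29n/e)^(29n). Hence
  (29n)! · e^(29n) / (29n)^(29n) ~ sqrt(2π·29n) = sqrt(2π·29) · sqrt(n) → ∞.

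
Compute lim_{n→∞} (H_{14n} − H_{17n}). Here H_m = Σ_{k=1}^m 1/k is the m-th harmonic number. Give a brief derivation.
lim = ln(14/17)

Euler-Maclaurin gives H_m = ln m + γ + 1/(2m) + O(1/m^2). The γ and O(1/m) terms cancel in the difference:
  H_{14n} − H_{17n} = ln(14n) − ln(17n) + O(1/n) = ln(14/17) + O(1/n).
Hence the limit is ln(14/17).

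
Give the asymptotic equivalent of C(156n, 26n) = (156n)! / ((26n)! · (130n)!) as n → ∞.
C(156n, 26n) ~ (46656/3125)^(26n) · sqrt(3/(5π·26n))

Write N = 26n. Apply Stirling to each factorial:
  (6N)! ~ sqrt(2π·6N) · (6N/e)^(6N),
  N! ~ sqrt(2π N) · (N/e)^N,
  (5N)! ~ sqrt(2π·5N) · (5N/e)^(5N).
The exponential factors combine to (6N)^(6N) / (N^N · (5N)^(5N)) = 6^(6N)/5^(5N) = (6^6/5^5)^N = (46656/3125)^N.
The square-root prefactors combine to sqrt(2π·6N) / (sqrt(2π N)·sqrt(2π·5N)) = sqrt(6 / (2π·5·N)) = sqrt(3/(5π·26n)).
Substituting N = 26n: C(156n, 26n) ~ (46656/3125)^(26n) · sqrt(3/(5π·26n)).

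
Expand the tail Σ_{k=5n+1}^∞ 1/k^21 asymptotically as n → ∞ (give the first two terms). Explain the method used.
Σ_{k>5n} 1/k^21 = 1/(20 · (5n)^20) − 1/(2 · (5n)^21) + O(1/(5n)^22)

Compare to the integral: ∫_{5n}^∞ x^(−21) dx = [−x^(−20)/20]_{5n}^∞ = 1/((21−1)·(5n)^20). The Euler-Maclaurin correction adds −f(5n)/2 = −1/(2·(5n)^21). Euler-Maclaurin then gives
  Σ_{k>5n} 1/k^21 = ∫_{5n}^∞ dx/x^21 − 1/(2·(5n)^21) + O(1/(5n)^22).
(Equivalently this is ζ(21) − Σ_{k≤5n} 1/k^21.)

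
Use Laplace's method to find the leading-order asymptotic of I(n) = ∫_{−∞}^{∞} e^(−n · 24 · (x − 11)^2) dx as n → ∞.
I(n) = sqrt(π/(24n))

Here φ(x) = 24 · (x − 11)^2 has its unique minimum at x* = 11 with φ(x*) = 0 and φ''(x*) = 48. Laplace's method gives
  I(n) ~ e^(−n φ(x*)) · sqrt(2π / (n · φ''(x*))) = sqrt(2π / (48n)) = sqrt(π/(24n)).
This is exact: substituting u = (x − 11)·sqrt(24n) gives I(n) = (1/sqrt(24n)) ∫_{−∞}^{∞} e^(−u^2) du = sqrt(π/(24n)).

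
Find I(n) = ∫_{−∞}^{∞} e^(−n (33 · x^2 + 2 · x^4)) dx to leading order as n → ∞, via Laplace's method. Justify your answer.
I(n) ~ sqrt(π/(33n))

φ(x) = 33 · x^2 + 2 · x^4 has its unique global minimum at x* = 0 (since φ'(x) = 66x + 8x^3 = 0 only at x = 0 for real x with both coefficients positive, and φ → ∞ as |x| → ∞). At x* = 0, φ(0) = 0 and φ''(0) = 66. Laplace's method then gives
  I(n) ~ sqrt(2π / (n · φ''(0))) · e^(−n φ(0)) = sqrt(2π / (66n)) = sqrt(π/(33n)).
The 2 · x^4 term contributes only at subleading order (an O(1/n) relative correction).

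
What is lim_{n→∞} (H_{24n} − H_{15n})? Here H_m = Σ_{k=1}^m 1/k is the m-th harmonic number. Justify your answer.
lim = ln(24/15) = ln(8/5)

Euler-Maclaurin gives H_m = ln m + γ + 1/(2m) + O(1/m^2). The γ and O(1/m) terms cancel in the difference:
  H_{24n} − H_{15n} = ln(24n) − ln(15n) + O(1/n) = ln(24/15) + O(1/n).
Hence the limit is ln(24/15) = ln(8/5).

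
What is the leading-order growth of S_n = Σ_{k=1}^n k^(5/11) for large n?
S_n ~ (11/16) · n^(16/11)

Integral comparison: Σ_{k=1}^n k^(5/11) = ∫_0^n x^(5/11) dx + O(n^(5/11)). The integral is n^(1 + 5/11) / (1 + 5/11) = n^((5+11)/11) / ((5+11)/11) = (11/16) · n^(16/11).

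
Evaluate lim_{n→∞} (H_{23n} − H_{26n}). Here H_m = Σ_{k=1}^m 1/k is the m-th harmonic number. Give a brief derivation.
lim = ln(23/26)

Euler-Maclaurin gives H_m = ln m + γ + 1/(2m) + O(1/m^2). The γ and O(1/m) terms cancel in the difference:
  H_{23n} − H_{26n} = ln(23n) − ln(26n) + O(1/n) = ln(23/26) + O(1/n).
Hence the limit is ln(23/26).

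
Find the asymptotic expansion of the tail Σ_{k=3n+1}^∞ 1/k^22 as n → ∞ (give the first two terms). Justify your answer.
Σ_{k>3n} 1/k^22 = 1/(21 · (3n)^21) − 1/(2 · (3n)^22) + O(1/(3n)^23)

Compare to the integral: ∫_{3n}^∞ x^(−22) dx = [−x^(−21)/21]_{3n}^∞ = 1/((22−1)·(3n)^21). The Euler-Maclaurin correction adds −f(3n)/2 = −1/(2·(3n)^22). Euler-Maclaurin then gives
  Σ_{k>3n} 1/k^22 = ∫_{3n}^∞ dx/x^22 − 1/(2·(3n)^22) + O(1/(3n)^23).
(Equivalently this is ζ(22) − Σ_{k≤3n} 1/k^22.)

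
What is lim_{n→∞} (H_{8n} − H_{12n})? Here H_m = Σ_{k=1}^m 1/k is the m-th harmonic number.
lim = ln(8/12) = ln(2/3)

Euler-Maclaurin gives H_m = ln m + γ + 1/(2m) + O(1/m^2). The γ and O(1/m) terms cancel in the difference:
  H_{8n} − H_{12n} = ln(8n) − ln(12n) + O(1/n) = ln(8/12) + O(1/n).
Hence the limit is ln(8/12) = ln(2/3).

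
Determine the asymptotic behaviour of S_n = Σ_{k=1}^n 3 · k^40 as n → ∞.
S_n ~ 3 · n^41 / 41

By integral comparison (Euler-Maclaurin), Σ_{k=1}^n 3 · k^40 = 3 · ∫_0^n x^40 dx + O(n^40) = 3 · n^41/41 + O(n^40). (Equivalently, Faulhaber's formula gives the same leading term.)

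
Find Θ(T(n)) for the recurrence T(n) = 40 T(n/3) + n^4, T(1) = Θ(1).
T(n) = Θ(n^4)

log_3 40 ≈ 3.358. f(n) = n^4 dominates n^(log_3 40) since 4 > 3.358, and the regularity condition a·f(n/b) = 40·(n/3)^4 = (40/81)·n^4 ≤ c·f(n) holds with c = 40/81 ≈ 0.494 < 1. So this is Case 3: T(n) = Θ(f(n)) = Θ(n^4).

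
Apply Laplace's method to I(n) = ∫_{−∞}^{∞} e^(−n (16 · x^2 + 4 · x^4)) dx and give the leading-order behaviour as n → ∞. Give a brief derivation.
I(n) ~ sqrt(π/(16n))

φ(x) = 16 · x^2 + 4 · x^4 has its unique global minimum at x* = 0 (since φ'(x) = 32x + 16x^3 = 0 only at x = 0 for real x with both coefficients positive, and φ → ∞ as |x| → ∞). At x* = 0, φ(0) = 0 and φ''(0) = 32. Laplace's method then gives
  I(n) ~ sqrt(2π / (n · φ''(0))) · e^(−n φ(0)) = sqrt(2π / (32n)) = sqrt(π/(16n)).
The 4 · x^4 term contributes only at subleading order (an O(1/n) relative correction).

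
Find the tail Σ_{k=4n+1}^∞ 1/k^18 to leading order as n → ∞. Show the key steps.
Σ_{k>4n} 1/k^18 ~ 1/(17 · (4n)^17)

Compare to the integral: ∫_{4n}^∞ x^(−18) dx = [−x^(−17)/17]_{4n}^∞ = 1/((18−1)·(4n)^17). Euler-Maclaurin then gives
  Σ_{k>4n} 1/k^18 = ∫_{4n}^∞ dx/x^18 − 1/(2·(4n)^18) + O(1/(4n)^19).
(Equivalently this is ζ(18) − Σ_{k≤4n} 1/k^18.)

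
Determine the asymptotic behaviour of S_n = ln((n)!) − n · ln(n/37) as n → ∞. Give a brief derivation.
S_n ~ n · (ln 37 − 1) + O(ln n)

Stirling: ln((n)!) = n ln(n) − n + O(ln n).
  S_n = n ln(n) − n − n ln(n/37) + O(ln n)
      = n ln(n) − n ln n + n ln 37 − n + O(ln n)
      = n ln 37 − n + O(ln n)
      = n (ln 37 − 1) + O(ln n).
Numerically ln(37) − 1 ≈ 2.6109.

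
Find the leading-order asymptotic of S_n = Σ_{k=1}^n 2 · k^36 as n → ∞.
S_n ~ 2 · n^37 / 37

By integral comparison (Euler-Maclaurin), Σ_{k=1}^n 2 · k^36 = 2 · ∫_0^n x^36 dx + O(n^36) = 2 · n^37/37 + O(n^36). (Equivalently, Faulhaber's formula gives the same leading term.)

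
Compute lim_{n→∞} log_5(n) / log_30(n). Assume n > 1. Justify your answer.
lim = ln(30) / ln(5) = log_5(30)

Change of base: log_5(n) = ln n / ln 5 and log_30(n) = ln n / ln 30. The ratio is (ln n / ln 5) · (ln 30 / ln n) = ln 30 / ln 5, a constant independent of n. So the limit is ln 30 / ln 5 = log_5(30).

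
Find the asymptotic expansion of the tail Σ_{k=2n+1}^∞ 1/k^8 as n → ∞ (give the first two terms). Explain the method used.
Σ_{k>2n} 1/k^8 = 1/(7 · (2n)^7) − 1/(2 · (2n)^8) + O(1/(2n)^9)

Compare to the integral: ∫_{2n}^∞ x^(−8) dx = [−x^(−7)/7]_{2n}^∞ = 1/((8−1)·(2n)^7). The Euler-Maclaurin correction adds −f(2n)/2 = −1/(2·(2n)^8). Euler-Maclaurin then gives
  Σ_{k>2n} 1/k^8 = ∫_{2n}^∞ dx/x^8 − 1/(2·(2n)^8) + O(1/(2n)^9).
(Equivalently this is ζ(8) − Σ_{k≤2n} 1/k^8.)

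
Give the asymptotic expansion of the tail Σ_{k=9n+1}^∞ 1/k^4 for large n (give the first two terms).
Σ_{k>9n} 1/k^4 = 1/(3 · (9n)^3) − 1/(2 · (9n)^4) + O(1/(9n)^5)

Compare to the integral: ∫_{9n}^∞ x^(−4) dx = [−x^(−3)/3]_{9n}^∞ = 1/((4−1)·(9n)^3). The Euler-Maclaurin correction adds −f(9n)/2 = −1/(2·(9n)^4). Euler-Maclaurin then gives
  Σ_{k>9n} 1/k^4 = ∫_{9n}^∞ dx/x^4 − 1/(2·(9n)^4) + O(1/(9n)^5).
(Equivalently this is ζ(4) − Σ_{k≤9n} 1/k^4.)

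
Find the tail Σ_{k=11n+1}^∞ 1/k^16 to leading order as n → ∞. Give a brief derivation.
Σ_{k>11n} 1/k^16 ~ 1/(15 · (11n)^15)

Compare to the integral: ∫_{11n}^∞ x^(−16) dx = [−x^(−15)/15]_{11n}^∞ = 1/((16−1)·(11n)^15). Euler-Maclaurin then gives
  Σ_{k>11n} 1/k^16 = ∫_{11n}^∞ dx/x^16 − 1/(2·(11n)^16) + O(1/(11n)^17).
(Equivalently this is ζ(16) − Σ_{k≤11n} 1/k^16.)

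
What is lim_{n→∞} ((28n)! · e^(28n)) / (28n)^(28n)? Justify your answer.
lim = ∞

Stirling: (28n)! ~ sqrt(2π·28n) · (28n/e)^(28n). Hence
  (28n)! · e^(28n) / (28n)^(28n) ~ sqrt(2π·28n) = sqrt(2π·28) · sqrt(n) → ∞.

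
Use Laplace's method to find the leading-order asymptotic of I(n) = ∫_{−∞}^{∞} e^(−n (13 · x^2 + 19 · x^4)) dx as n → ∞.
I(n) ~ sqrt(π/(13n))

φ(x) = 13 · x^2 + 19 · x^4 has its unique global minimum at x* = 0 (since φ'(x) = 26x + 76x^3 = 0 only at x = 0 for real x with both coefficients positive, and φ → ∞ as |x| → ∞). At x* = 0, φ(0) = 0 and φ''(0) = 26. Laplace's method then gives
  I(n) ~ sqrt(2π / (n · φ''(0))) · e^(−n φ(0)) = sqrt(2π / (26n)) = sqrt(π/(13n)).
The 19 · x^4 term contributes only at subleading order (an O(1/n) relative correction).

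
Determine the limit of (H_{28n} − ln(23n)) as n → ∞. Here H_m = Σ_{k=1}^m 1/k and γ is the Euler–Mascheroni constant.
lim = ln(28/23) + γ

By Euler-Maclaurin, H_m = ln m + γ + O(1/m). So
  H_{28n} − ln(23n) = ln(28n) + γ − ln(23n) + O(1/n)
                       = ln(28/23) + γ + O(1/n).
Hence the limit is ln(28/23) + γ.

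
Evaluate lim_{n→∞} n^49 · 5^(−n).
lim = 0

Exponentials with base > 1 dominate every fixed polynomial: for any fixed c, n^c / 5^n → 0 as n → ∞ (e.g. by the ratio test, or by writing 5^n = e^(n ln 5) and noting e^(n ln 5) / n^c → ∞). Hence n^49 · 5^(−n) = n^49 / 5^n → 0.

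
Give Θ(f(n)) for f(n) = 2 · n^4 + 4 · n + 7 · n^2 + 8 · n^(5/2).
f(n) ∈ Θ(n^4)

Compare the terms by growth order. For large n, n^a · (log n)^b dominates n^a' · (log n)^b' iff a > a', or (a = a' and b > b'). Ranking the 4 terms shows the dominant one is 2 · n^4. Hence f(n) ∈ Θ(n^4).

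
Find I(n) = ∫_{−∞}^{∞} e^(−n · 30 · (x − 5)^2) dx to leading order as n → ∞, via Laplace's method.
I(n) = sqrt(π/(30n))

Here φ(x) = 30 · (x − 5)^2 has its unique minimum at x* = 5 with φ(x*) = 0 and φ''(x*) = 60. Laplace's method gives
  I(n) ~ e^(−n φ(x*)) · sqrt(2π / (n · φ''(x*))) = sqrt(2π / (60n)) = sqrt(π/(30n)).
This is exact: substituting u = (x − 5)·sqrt(30n) gives I(n) = (1/sqrt(30n)) ∫_{−∞}^{∞} e^(−u^2) du = sqrt(π/(30n)).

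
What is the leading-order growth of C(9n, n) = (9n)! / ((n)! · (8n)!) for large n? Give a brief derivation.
C(9n, n) ~ (387420489/16777216)^(n) · sqrt(9/(16π·n))

Write N = n. Apply Stirling to each factorial:
  (9N)! ~ sqrt(2π·9N) · (9N/e)^(9N),
  N! ~ sqrt(2π N) · (N/e)^N,
  (8N)! ~ sqrt(2π·8N) · (8N/e)^(8N).
The exponential factors combine to (9N)^(9N) / (N^N · (8N)^(8N)) = 9^(9N)/8^(8N) = (9^9/8^8)^N = (387420489/16777216)^N.
The square-root prefactors combine to sqrt(2π·9N) / (sqrt(2π N)·sqrt(2π·8N)) = sqrt(9 / (2π·8·N)) = sqrt(9/(16π·n)).
Substituting N = n: C(9n, n) ~ (387420489/16777216)^(n) · sqrt(9/(16π·n)).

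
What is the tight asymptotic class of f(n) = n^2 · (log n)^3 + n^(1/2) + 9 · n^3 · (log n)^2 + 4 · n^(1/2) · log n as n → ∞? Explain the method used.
f(n) ∈ Θ(n^3 · (log n)^2)

Compare the terms by growth order. For large n, n^a · (log n)^b dominates n^a' · (log n)^b' iff a > a', or (a = a' and b > b'). Ranking the 4 terms shows the dominant one is 9 · n^3 · (log n)^2. Hence f(n) ∈ Θ(n^3 · (log n)^2).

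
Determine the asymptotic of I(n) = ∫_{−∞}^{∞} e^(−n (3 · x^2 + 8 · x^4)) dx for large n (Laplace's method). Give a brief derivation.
I(n) ~ sqrt(π/(3n))

φ(x) = 3 · x^2 + 8 · x^4 has its unique global minimum at x* = 0 (since φ'(x) = 6x + 32x^3 = 0 only at x = 0 for real x with both coefficients positive, and φ → ∞ as |x| → ∞). At x* = 0, φ(0) = 0 and φ''(0) = 6. Laplace's method then gives
  I(n) ~ sqrt(2π / (n · φ''(0))) · e^(−n φ(0)) = sqrt(2π / (6n)) = sqrt(π/(3n)).
The 8 · x^4 term contributes only at subleading order (an O(1/n) relative correction).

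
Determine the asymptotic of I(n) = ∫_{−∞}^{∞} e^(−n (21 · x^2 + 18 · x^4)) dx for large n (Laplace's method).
I(n) ~ sqrt(π/(21n))

φ(x) = 21 · x^2 + 18 · x^4 has its unique global minimum at x* = 0 (since φ'(x) = 42x + 72x^3 = 0 only at x = 0 for real x with both coefficients positive, and φ → ∞ as |x| → ∞). At x* = 0, φ(0) = 0 and φ''(0) = 42. Laplace's method then gives
  I(n) ~ sqrt(2π / (n · φ''(0))) · e^(−n φ(0)) = sqrt(2π / (42n)) = sqrt(π/(21n)).
The 18 · x^4 term contributes only at subleading order (an O(1/n) relative correction).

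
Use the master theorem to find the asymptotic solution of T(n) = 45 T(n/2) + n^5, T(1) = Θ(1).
T(n) = Θ(n^(log_2 45))

Master theorem: compare f(n) = n^5 to n^(log_2 45) where log_2 45 ≈ 5.492. Since 5 < log_2 45, we have f(n) = O(n^(log_2 45 − ε)) for some ε > 0 — Case 1. Hence T(n) = Θ(n^(log_2 45)).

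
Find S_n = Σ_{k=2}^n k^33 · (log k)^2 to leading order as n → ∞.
S_n ~ n^34 · (log n)^2 / 34

By integral comparison, S_n = ∫_1^n x^33 · (log x)^2 dx + O(n^33 · (log n)^2). For the integral, the leading term of ∫_1^n x^33 (log x)^2 dx is n^34/34 · (log n)^2 (by repeated integration by parts; each step lowers the log-exponent and produces a relatively O(1/log n) correction). Hence S_n ~ n^34 · (log n)^2 / 34.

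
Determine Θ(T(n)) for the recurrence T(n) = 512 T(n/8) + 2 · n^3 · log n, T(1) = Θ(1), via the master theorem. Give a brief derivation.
T(n) = Θ(n^3 · (log n)^2)

Here log_8 512 = 3 and f(n) = 2 · n^3 · log n = Θ(n^(log_8 512) · (log n)^1). This is the extended Case 2 of the master theorem (f matches the critical exponent up to log factors), giving T(n) = Θ(n^(log_8 512) · (log n)^(1+1)) = Θ(n^3 · (log n)^2).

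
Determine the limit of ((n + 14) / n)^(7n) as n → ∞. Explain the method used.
lim = e^98

Rewrite as (1 + 14/n)^(7n). By the standard limit (1 + x/n)^n → e^x, we have (1 + 14/n)^n → e^14, and raising to the 7th power gives e^98.
More precisely, ln[(1 + 14/n)^(7n)] = 7n · ln(1 + 14/n) = 7n · (14/n + O(1/n^2)) = 98 + O(1/n) → 98.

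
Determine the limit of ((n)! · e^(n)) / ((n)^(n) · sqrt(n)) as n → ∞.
lim = sqrt(2π)

Stirling: (n)! ~ sqrt(2π·n) · (n/e)^(n). Hence
  (n)! · e^(n) / (n)^(n) ~ sqrt(2π·n).
Dividing by sqrt(n): sqrt(2π·n) / sqrt(n) = sqrt(2π) · n^((1−1)/2), so the limit is sqrt(2π).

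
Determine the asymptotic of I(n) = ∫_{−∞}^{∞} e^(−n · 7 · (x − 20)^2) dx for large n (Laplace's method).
I(n) = sqrt(π/(7n))

Here φ(x) = 7 · (x − 20)^2 has its unique minimum at x* = 20 with φ(x*) = 0 and φ''(x*) = 14. Laplace's method gives
  I(n) ~ e^(−n φ(x*)) · sqrt(2π / (n · φ''(x*))) = sqrt(2π / (14n)) = sqrt(π/(7n)).
This is exact: substituting u = (x − 20)·sqrt(7n) gives I(n) = (1/sqrt(7n)) ∫_{−∞}^{∞} e^(−u^2) du = sqrt(π/(7n)).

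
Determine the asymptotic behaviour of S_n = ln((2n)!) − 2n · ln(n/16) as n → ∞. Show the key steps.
S_n ~ 2n · (ln 32 − 1) + O(ln n)

Stirling: ln((2n)!) = 2n ln(2n) − 2n + O(ln n).
  S_n = 2n ln(2n) − 2n − 2n ln(n/16) + O(ln n)
      = 2n ln(2n) − 2n ln n + 2n ln 16 − 2n + O(ln n)
      = 2n ln 2 + 2n ln 16 − 2n + O(ln n)
      = 2n (ln 32 − 1) + O(ln n).
Numerically ln(32) − 1 ≈ 2.4657.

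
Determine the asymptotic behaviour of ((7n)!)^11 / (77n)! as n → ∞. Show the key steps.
((7n)!)^11/(77n)! ~ ((2π·7n)^(10/2) / sqrt(11)) · 11^(−11·7n)  →  0

Write N = 7n. Stirling: N! ~ sqrt(2π N)(N/e)^N and (11N)! ~ sqrt(2π·11N)·(11N/e)^(11N).
  (N!)^11/(11N)! ~ (2π N)^(11/2) (N/e)^(11N) / [sqrt(2π·11N) (11N/e)^(11N)]
     = (2π N)^(11/2) / sqrt(2π·11N) · (N/(11N))^(11N)
     = (2π N)^((11−1)/2) / sqrt(11) · 11^(−11N).
Since 11^11 > 1, the factor 11^(−11N) decays exponentially, so the ratio → 0. Substituting N = 7n gives the stated form.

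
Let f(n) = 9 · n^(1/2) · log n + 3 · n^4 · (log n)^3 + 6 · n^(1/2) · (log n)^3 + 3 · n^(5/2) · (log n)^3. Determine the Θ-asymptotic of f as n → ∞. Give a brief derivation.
f(n) ∈ Θ(n^4 · (log n)^3)

Compare the terms by growth order. For large n, n^a · (log n)^b dominates n^a' · (log n)^b' iff a > a', or (a = a' and b > b'). Ranking the 4 terms shows the dominant one is 3 · n^4 · (log n)^3. Hence f(n) ∈ Θ(n^4 · (log n)^3).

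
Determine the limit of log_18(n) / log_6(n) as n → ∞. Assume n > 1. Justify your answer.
lim = ln(6) / ln(18) = log_18(6)

Change of base: log_18(n) = ln n / ln 18 and log_6(n) = ln n / ln 6. The ratio is (ln n / ln 18) · (ln 6 / ln n) = ln 6 / ln 18, a constant independent of n. So the limit is ln 6 / ln 18 = log_18(6).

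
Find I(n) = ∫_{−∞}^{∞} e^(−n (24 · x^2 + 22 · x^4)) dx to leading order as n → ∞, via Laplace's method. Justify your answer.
I(n) ~ sqrt(π/(24n))

φ(x) = 24 · x^2 + 22 · x^4 has its unique global minimum at x* = 0 (since φ'(x) = 48x + 88x^3 = 0 only at x = 0 for real x with both coefficients positive, and φ → ∞ as |x| → ∞). At x* = 0, φ(0) = 0 and φ''(0) = 48. Laplace's method then gives
  I(n) ~ sqrt(2π / (n · φ''(0))) · e^(−n φ(0)) = sqrt(2π / (48n)) = sqrt(π/(24n)).
The 22 · x^4 term contributes only at subleading order (an O(1/n) relative correction).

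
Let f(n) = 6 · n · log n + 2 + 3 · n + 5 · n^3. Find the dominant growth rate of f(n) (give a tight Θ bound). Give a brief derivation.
f(n) ∈ Θ(n^3)

Compare the terms by growth order. For large n, n^a · (log n)^b dominates n^a' · (log n)^b' iff a > a', or (a = a' and b > b'). Ranking the 4 terms shows the dominant one is 5 · n^3. Hence f(n) ∈ Θ(n^3).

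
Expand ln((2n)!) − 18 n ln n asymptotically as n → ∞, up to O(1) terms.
ln((2n)!) − 18 n ln n = −16 n ln n + 2(ln 2 − 1) n + (1/2) ln(2π·2n) + O(1/n)

Stirling: ln((2n)!) = 2n ln(2n) − 2n + (1/2) ln(2π·2n) + O(1/n).
Expand 2n ln(2n) = 2n (ln n + ln 2) = 2n ln n + 2n ln 2.
Subtract 18n ln n: leading term is (2 − 18) n ln n = −16 n ln n. The next term is 2n ln 2 − 2n = 2(ln 2 − 1) n. Then the (1/2) ln(2π·2n) correction.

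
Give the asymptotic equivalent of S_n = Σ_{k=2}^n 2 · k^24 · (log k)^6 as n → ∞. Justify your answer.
S_n ~ 2 · n^25 · (log n)^6 / 25

By integral comparison, S_n = ∫_1^n 2 · x^24 · (log x)^6 dx + O(n^24 · (log n)^6). For the integral, the leading term of ∫_1^n x^24 (log x)^6 dx is n^25/25 · (log n)^6 (by repeated integration by parts; each step lowers the log-exponent and produces a relatively O(1/log n) correction). Hence S_n ~ 2 · n^25 · (log n)^6 / 25.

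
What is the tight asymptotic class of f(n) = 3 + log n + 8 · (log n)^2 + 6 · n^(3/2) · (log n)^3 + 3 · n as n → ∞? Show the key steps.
f(n) ∈ Θ(n^(3/2) · (log n)^3)

Compare the terms by growth order. For large n, n^a · (log n)^b dominates n^a' · (log n)^b' iff a > a', or (a = a' and b > b'). Ranking the 5 terms shows the dominant one is 6 · n^(3/2) · (log n)^3. Hence f(n) ∈ Θ(n^(3/2) · (log n)^3).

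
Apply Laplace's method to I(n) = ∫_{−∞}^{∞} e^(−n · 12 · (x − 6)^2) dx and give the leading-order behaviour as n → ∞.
I(n) = sqrt(π/(12n))

Here φ(x) = 12 · (x − 6)^2 has its unique minimum at x* = 6 with φ(x*) = 0 and φ''(x*) = 24. Laplace's method gives
  I(n) ~ e^(−n φ(x*)) · sqrt(2π / (n · φ''(x*))) = sqrt(2π / (24n)) = sqrt(π/(12n)).
This is exact: substituting u = (x − 6)·sqrt(12n) gives I(n) = (1/sqrt(12n)) ∫_{−∞}^{∞} e^(−u^2) du = sqrt(π/(12n)).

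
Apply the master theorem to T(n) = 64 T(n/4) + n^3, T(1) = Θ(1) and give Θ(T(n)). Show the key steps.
T(n) = Θ(n^3 log n)

log_4 64 = 3, and f(n) = n^3 = Θ(n^(log_4 64)). This is Case 2 of the master theorem: T(n) = Θ(f(n) · log n) = Θ(n^3 log n).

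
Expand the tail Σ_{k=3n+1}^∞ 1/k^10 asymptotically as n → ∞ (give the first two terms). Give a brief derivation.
Σ_{k>3n} 1/k^10 = 1/(9 · (3n)^9) − 1/(2 · (3n)^10) + O(1/(3n)^11)

Compare to the integral: ∫_{3n}^∞ x^(−10) dx = [−x^(−9)/9]_{3n}^∞ = 1/((10−1)·(3n)^9). The Euler-Maclaurin correction adds −f(3n)/2 = −1/(2·(3n)^10). Euler-Maclaurin then gives
  Σ_{k>3n} 1/k^10 = ∫_{3n}^∞ dx/x^10 − 1/(2·(3n)^10) + O(1/(3n)^11).
(Equivalently this is ζ(10) − Σ_{k≤3n} 1/k^10.)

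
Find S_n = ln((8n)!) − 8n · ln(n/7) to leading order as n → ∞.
S_n ~ 8n · (ln 56 − 1) + O(ln n)

Stirling: ln((8n)!) = 8n ln(8n) − 8n + O(ln n).
  S_n = 8n ln(8n) − 8n − 8n ln(n/7) + O(ln n)
      = 8n ln(8n) − 8n ln n + 8n ln 7 − 8n + O(ln n)
      = 8n ln 8 + 8n ln 7 − 8n + O(ln n)
      = 8n (ln 56 − 1) + O(ln n).
Numerically ln(56) − 1 ≈ 3.0254.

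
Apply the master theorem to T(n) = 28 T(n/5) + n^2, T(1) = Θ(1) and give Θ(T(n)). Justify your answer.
T(n) = Θ(n^(log_5 28))

Master theorem: compare f(n) = n^2 to n^(log_5 28) where log_5 28 ≈ 2.070. Since 2 < log_5 28, we have f(n) = O(n^(log_5 28 − ε)) for some ε > 0 — Case 1. Hence T(n) = Θ(n^(log_5 28)).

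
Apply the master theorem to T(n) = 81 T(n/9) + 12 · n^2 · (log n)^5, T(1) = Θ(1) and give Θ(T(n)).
T(n) = Θ(n^2 · (log n)^6)

Here log_9 81 = 2 and f(n) = 12 · n^2 · (log n)^5 = Θ(n^(log_9 81) · (log n)^5). This is the extended Case 2 of the master theorem (f matches the critical exponent up to log factors), giving T(n) = Θ(n^(log_9 81) · (log n)^(5+1)) = Θ(n^2 · (log n)^6).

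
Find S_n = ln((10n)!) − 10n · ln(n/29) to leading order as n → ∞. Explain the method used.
S_n ~ 10n · (ln 290 − 1) + O(ln n)

Stirling: ln((10n)!) = 10n ln(10n) − 10n + O(ln n).
  S_n = 10n ln(10n) − 10n − 10n ln(n/29) + O(ln n)
      = 10n ln(10n) − 10n ln n + 10n ln 29 − 10n + O(ln n)
      = 10n ln 10 + 10n ln 29 − 10n + O(ln n)
      = 10n (ln 290 − 1) + O(ln n).
Numerically ln(290) − 1 ≈ 4.6699.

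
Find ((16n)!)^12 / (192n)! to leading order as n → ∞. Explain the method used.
((16n)!)^12/(192n)! ~ ((2π·16n)^(11/2) / sqrt(12)) · 12^(−12·16n)  →  0

Write N = 16n. Stirling: N! ~ sqrt(2π N)(N/e)^N and (12N)! ~ sqrt(2π·12N)·(12N/e)^(12N).
  (N!)^12/(12N)! ~ (2π N)^(12/2) (N/e)^(12N) / [sqrt(2π·12N) (12N/e)^(12N)]
     = (2π N)^(12/2) / sqrt(2π·12N) · (N/(12N))^(12N)
     = (2π N)^((12−1)/2) / sqrt(12) · 12^(−12N).
Since 12^12 > 1, the factor 12^(−12N) decays exponentially, so the ratio → 0. Substituting N = 16n gives the stated form.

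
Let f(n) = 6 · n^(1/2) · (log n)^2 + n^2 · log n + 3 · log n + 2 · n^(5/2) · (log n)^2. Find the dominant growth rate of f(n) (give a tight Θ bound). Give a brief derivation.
f(n) ∈ Θ(n^(5/2) · (log n)^2)

Compare the terms by growth order. For large n, n^a · (log n)^b dominates n^a' · (log n)^b' iff a > a', or (a = a' and b > b'). Ranking the 4 terms shows the dominant one is 2 · n^(5/2) · (log n)^2. Hence f(n) ∈ Θ(n^(5/2) · (log n)^2).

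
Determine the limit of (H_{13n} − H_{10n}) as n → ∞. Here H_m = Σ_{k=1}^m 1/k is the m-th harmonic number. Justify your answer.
lim = ln(13/10)

Euler-Maclaurin gives H_m = ln m + γ + 1/(2m) + O(1/m^2). The γ and O(1/m) terms cancel in the difference:
  H_{13n} − H_{10n} = ln(13n) − ln(10n) + O(1/n) = ln(13/10) + O(1/n).
Hence the limit is ln(13/10).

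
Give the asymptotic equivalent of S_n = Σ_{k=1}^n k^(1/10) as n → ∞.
S_n ~ (10/11) · n^(11/10)

Integral comparison: Σ_{k=1}^n k^(1/10) = ∫_0^n x^(1/10) dx + O(n^(1/10)). The integral is n^(1 + 1/10) / (1 + 1/10) = n^((1+10)/10) / ((1+10)/10) = (10/11) · n^(11/10).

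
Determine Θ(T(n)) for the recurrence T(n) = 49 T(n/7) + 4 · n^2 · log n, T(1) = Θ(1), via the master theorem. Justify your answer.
T(n) = Θ(n^2 · (log n)^2)

Here log_7 49 = 2 and f(n) = 4 · n^2 · log n = Θ(n^(log_7 49) · (log n)^1). This is the extended Case 2 of the master theorem (f matches the critical exponent up to log factors), giving T(n) = Θ(n^(log_7 49) · (log n)^(1+1)) = Θ(n^2 · (log n)^2).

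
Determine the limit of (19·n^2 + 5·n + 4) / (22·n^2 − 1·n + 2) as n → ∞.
lim = 19/22

For large n the leading n^2 terms dominate both numerator and denominator. Dividing top and bottom by n^2, every other term tends to 0, leaving 19/22.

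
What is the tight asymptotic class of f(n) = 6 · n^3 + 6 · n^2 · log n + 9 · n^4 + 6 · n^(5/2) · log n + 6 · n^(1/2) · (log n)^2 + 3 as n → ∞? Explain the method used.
f(n) ∈ Θ(n^4)

Compare the terms by growth order. For large n, n^a · (log n)^b dominates n^a' · (log n)^b' iff a > a', or (a = a' and b > b'). Ranking the 6 terms shows the dominant one is 9 · n^4. Hence f(n) ∈ Θ(n^4).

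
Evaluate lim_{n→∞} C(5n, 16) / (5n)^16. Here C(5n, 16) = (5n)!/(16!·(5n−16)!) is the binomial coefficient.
lim = 1/16! = 1/20922789888000

With N = 5n → ∞: C(N, 16) / N^16 = [N(N−1)…(N−15)] / (16! · N^16) = (1/16!) · 1 · (1 − 1/(5n)) · … · (1 − 15/(5n)). Each factor → 1 as N → ∞, so the limit is 1/16! = 1/20922789888000.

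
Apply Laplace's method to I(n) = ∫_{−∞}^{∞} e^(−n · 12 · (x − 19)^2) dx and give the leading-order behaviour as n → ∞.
I(n) = sqrt(π/(12n))

Here φ(x) = 12 · (x − 19)^2 has its unique minimum at x* = 19 with φ(x*) = 0 and φ''(x*) = 24. Laplace's method gives
  I(n) ~ e^(−n φ(x*)) · sqrt(2π / (n · φ''(x*))) = sqrt(2π / (24n)) = sqrt(π/(12n)).
This is exact: substituting u = (x − 19)·sqrt(12n) gives I(n) = (1/sqrt(12n)) ∫_{−∞}^{∞} e^(−u^2) du = sqrt(π/(12n)).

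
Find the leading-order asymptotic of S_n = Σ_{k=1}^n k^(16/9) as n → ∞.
S_n ~ (9/25) · n^(25/9)

Integral comparison: Σ_{k=1}^n k^(16/9) = ∫_0^n x^(16/9) dx + O(n^(16/9)). The integral is n^(1 + 16/9) / (1 + 16/9) = n^((16+9)/9) / ((16+9)/9) = (9/25) · n^(25/9).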